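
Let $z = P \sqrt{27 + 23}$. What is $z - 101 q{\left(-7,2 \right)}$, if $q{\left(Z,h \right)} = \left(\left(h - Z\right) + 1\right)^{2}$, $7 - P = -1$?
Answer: $-10100 + 40 \sqrt{2} \approx -10043.0$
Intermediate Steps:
$P = 8$ ($P = 7 - -1 = 7 + 1 = 8$)
$z = 40 \sqrt{2}$ ($z = 8 \sqrt{27 + 23} = 8 \sqrt{50} = 8 \cdot 5 \sqrt{2} = 40 \sqrt{2} \approx 56.569$)
$q{\left(Z,h \right)} = \left(1 + h - Z\right)^{2}$
$z - 101 q{\left(-7,2 \right)} = 40 \sqrt{2} - 101 \left(1 + 2 - -7\right)^{2} = 40 \sqrt{2} - 101 \left(1 + 2 + 7\right)^{2} = 40 \sqrt{2} - 101 \cdot 10^{2} = 40 \sqrt{2} - 10100 = -10100 + 40 \sqrt{2}$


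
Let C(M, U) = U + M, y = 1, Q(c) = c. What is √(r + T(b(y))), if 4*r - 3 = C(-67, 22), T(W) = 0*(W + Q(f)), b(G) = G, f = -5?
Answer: I*√42/2 ≈ 3.2404*I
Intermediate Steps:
C(M, U) = M + U
T(W) = 0 (T(W) = 0*(W - 5) = 0*(-5 + W) = 0)
r = -21/2 (r = ¾ + (-67 + 22)/4 = ¾ + (¼)*(-45) = ¾ - 45/4 = -21/2 ≈ -10.500)
√(r + T(b(y))) = √(-21/2 + 0) = √(-21/2) = I*√42/2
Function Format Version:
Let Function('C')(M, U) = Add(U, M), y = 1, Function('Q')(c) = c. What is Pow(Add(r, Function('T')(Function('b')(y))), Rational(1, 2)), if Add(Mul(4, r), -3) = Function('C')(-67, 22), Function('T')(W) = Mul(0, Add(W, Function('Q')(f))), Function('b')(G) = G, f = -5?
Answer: Mul(Rational(1, 2), I, Pow(42, Rational(1, 2))) ≈ Mul(3.2404, I)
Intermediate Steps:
Function('C')(M, U) = Add(M, U)
Function('T')(W) = 0 (Function('T')(W) = Mul(0, Add(W, -5)) = Mul(0, Add(-5, W)) = 0)
r = Rational(-21, 2) (r = Add(Rational(3, 4), Mul(Rational(1, 4), Add(-67, 22))) = Add(Rational(3, 4), Mul(Rational(1, 4), -45)) = Add(Rational(3, 4), Rational(-45, 4)) = Rational(-21, 2) ≈ -10.500)
Pow(Add(r, Function('T')(Function('b')(y))), Rational(1, 2)) = Pow(Add(Rational(-21, 2), 0), Rational(1, 2)) = Pow(Rational(-21, 2), Rational(1, 2)) = Mul(Rational(1, 2), I, Pow(42, Rational(1, 2)))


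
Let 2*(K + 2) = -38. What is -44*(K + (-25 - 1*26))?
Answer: 3168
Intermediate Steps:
K = -21 (K = -2 + (½)*(-38) = -2 - 19 = -21)
-44*(K + (-25 - 1*26)) = -44*(-21 + (-25 - 1*26)) = -44*(-21 + (-25 - 26)) = -44*(-21 - 51) = -44*(-72) = 3168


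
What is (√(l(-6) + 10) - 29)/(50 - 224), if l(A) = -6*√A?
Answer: ⅙ - √(10 - 6*I*√6)/174 ≈ 0.14525 + 0.011332*I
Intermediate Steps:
(√(l(-6) + 10) - 29)/(50 - 224) = (√(-6*I*√6 + 10) - 29)/(50 - 224) = (√(-6*I*√6 + 10) - 29)/(-174) = (√(-6*I*√6 + 10) - 29)*(-1/174) = (√(10 - 6*I*√6) - 29)*(-1/174) = (-29 + √(10 - 6*I*√6))*(-1/174) = ⅙ - √(10 - 6*I*√6)/174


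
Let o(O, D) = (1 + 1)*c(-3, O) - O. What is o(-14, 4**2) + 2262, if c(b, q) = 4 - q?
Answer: 2312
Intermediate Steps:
o(O, D) = 8 - 3*O (o(O, D) = (1 + 1)*(4 - O) - O = 2*(4 - O) - O = (8 - 2*O) - O = 8 - 3*O)
o(-14, 4**2) + 2262 = (8 - 3*(-14)) + 2262 = (8 + 42) + 2262 = 50 + 2262 = 2312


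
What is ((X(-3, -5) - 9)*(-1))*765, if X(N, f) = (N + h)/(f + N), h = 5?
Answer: 28305/4 ≈ 7076.3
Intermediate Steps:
X(N, f) = (5 + N)/(N + f) (X(N, f) = (N + 5)/(f + N) = (5 + N)/(N + f))
((X(-3, -5) - 9)*(-1))*765 = (((5 - 3)/(-3 - 5) - 9)*(-1))*765 = ((2/(-8) - 9)*(-1))*765 = ((-⅛*2 - 9)*(-1))*765 = ((-¼ - 9)*(-1))*765 = -37/4*(-1)*765 = (37/4)*765 = 28305/4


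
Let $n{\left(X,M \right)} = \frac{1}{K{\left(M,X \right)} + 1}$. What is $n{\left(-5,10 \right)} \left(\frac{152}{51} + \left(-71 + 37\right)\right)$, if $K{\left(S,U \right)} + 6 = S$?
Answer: $- \frac{1582}{255} \approx -6.2039$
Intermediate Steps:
$K{\left(S,U \right)} = -6 + S$
$n{\left(X,M \right)} = \frac{1}{-5 + M}$ ($n{\left(X,M \right)} = \frac{1}{\left(-6 + M\right) + 1} = \frac{1}{-5 + M}$)
$n{\left(-5,10 \right)} \left(\frac{152}{51} + \left(-71 + 37\right)\right) = \frac{\frac{152}{51} + \left(-71 + 37\right)}{-5 + 10} = \frac{152 \cdot \frac{1}{51} - 34}{5} = \frac{\frac{152}{51} - 34}{5} = \frac{1}{5} \left(- \frac{1582}{51}\right) = - \frac{1582}{255}$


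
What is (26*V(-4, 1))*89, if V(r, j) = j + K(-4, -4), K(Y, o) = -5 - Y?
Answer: 0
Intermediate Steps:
V(r, j) = -1 + j (V(r, j) = j + (-5 - 1*(-4)) = j + (-5 + 4) = j - 1 = -1 + j)
(26*V(-4, 1))*89 = (26*(-1 + 1))*89 = (26*0)*89 = 0*89 = 0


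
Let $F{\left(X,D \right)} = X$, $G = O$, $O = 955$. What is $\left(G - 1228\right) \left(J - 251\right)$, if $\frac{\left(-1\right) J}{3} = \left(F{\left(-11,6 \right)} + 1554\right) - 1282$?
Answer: $282282$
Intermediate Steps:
$G = 955$
$J = -783$ ($J = - 3 \left(\left(-11 + 1554\right) - 1282\right) = - 3 \left(1543 - 1282\right) = \left(-3\right) 261 = -783$)
$\left(G - 1228\right) \left(J - 251\right) = \left(955 - 1228\right) \left(-783 - 251\right) = \left(-273\right) \left(-1034\right) = 282282$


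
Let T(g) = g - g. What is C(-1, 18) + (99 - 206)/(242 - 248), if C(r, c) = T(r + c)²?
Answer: 107/6 ≈ 17.833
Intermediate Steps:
T(g) = 0
C(r, c) = 0 (C(r, c) = 0² = 0)
C(-1, 18) + (99 - 206)/(242 - 248) = 0 + (99 - 206)/(242 - 248) = 0 - 107/(-6) = 0 - 107*(-⅙) = 0 + 107/6 = 107/6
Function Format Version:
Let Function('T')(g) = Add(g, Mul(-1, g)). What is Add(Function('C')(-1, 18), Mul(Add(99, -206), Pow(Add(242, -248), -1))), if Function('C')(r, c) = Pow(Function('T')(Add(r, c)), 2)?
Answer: Rational(107, 6) ≈ 17.833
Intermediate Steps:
Function('T')(g) = 0
Function('C')(r, c) = 0 (Function('C')(r, c) = Pow(0, 2) = 0)
Add(Function('C')(-1, 18), Mul(Add(99, -206), Pow(Add(242, -248), -1))) = Add(0, Mul(Add(99, -206), Pow(Add(242, -248), -1))) = Add(0, Mul(-107, Pow(-6, -1))) = Add(0, Mul(-107, Rational(-1, 6))) = Add(0, Rational(107, 6)) = Rational(107, 6)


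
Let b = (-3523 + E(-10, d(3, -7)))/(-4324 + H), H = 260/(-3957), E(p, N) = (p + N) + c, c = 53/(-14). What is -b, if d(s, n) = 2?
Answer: -195820059/239544592 ≈ -0.81747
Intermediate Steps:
c = -53/14 (c = 53*(-1/14) = -53/14 ≈ -3.7857)
E(p, N) = -53/14 + N + p (E(p, N) = (p + N) - 53/14 = (N + p) - 53/14 = -53/14 + N + p)
H = -260/3957 (H = 260*(-1/3957) = -260/3957 ≈ -0.065706)
b = 195820059/239544592 (b = (-3523 + (-53/14 + 2 - 10))/(-4324 - 260/3957) = (-3523 - 165/14)/(-17110328/3957) = -49487/14*(-3957/17110328) = 195820059/239544592 ≈ 0.81747)
-b = -1*195820059/239544592 = -195820059/239544592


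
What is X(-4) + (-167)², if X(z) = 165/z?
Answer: 111391/4 ≈ 27848.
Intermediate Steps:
X(-4) + (-167)² = 165/(-4) + (-167)² = 165*(-¼) + 27889 = -165/4 + 27889 = 111391/4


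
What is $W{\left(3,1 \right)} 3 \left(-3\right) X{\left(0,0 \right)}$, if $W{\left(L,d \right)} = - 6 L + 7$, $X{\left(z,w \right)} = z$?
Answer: $0$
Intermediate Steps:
$W{\left(L,d \right)} = 7 - 6 L$
$W{\left(3,1 \right)} 3 \left(-3\right) X{\left(0,0 \right)} = \left(7 - 18\right) 3 \left(-3\right) 0 = \left(7 - 18\right) \left(-9\right) 0 = \left(-11\right) \left(-9\right) 0 = 99 \cdot 0 = 0$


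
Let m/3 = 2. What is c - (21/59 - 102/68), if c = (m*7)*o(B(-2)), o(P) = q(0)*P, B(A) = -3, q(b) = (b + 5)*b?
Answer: 135/118 ≈ 1.1441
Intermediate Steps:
m = 6 (m = 3*2 = 6)
q(b) = b*(5 + b) (q(b) = (5 + b)*b = b*(5 + b))
o(P) = 0 (o(P) = (0*(5 + 0))*P = (0*5)*P = 0*P = 0)
c = 0 (c = (6*7)*0 = 42*0 = 0)
c - (21/59 - 102/68) = 0 - (21/59 - 102/68) = 0 - (21*(1/59) - 102*1/68) = 0 - (21/59 - 3/2) = 0 - 1*(-135/118) = 0 + 135/118 = 135/118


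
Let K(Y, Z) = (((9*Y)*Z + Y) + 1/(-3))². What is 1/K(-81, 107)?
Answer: 9/54874468009 ≈ 1.6401e-10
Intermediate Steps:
K(Y, Z) = (-⅓ + Y + 9*Y*Z)² (K(Y, Z) = ((9*Y*Z + Y) + 1*(-⅓))² = ((Y + 9*Y*Z) - ⅓)² = (-⅓ + Y + 9*Y*Z)²)
1/K(-81, 107) = 1/((-1 + 3*(-81) + 27*(-81)*107)²/9) = 1/((-1 - 243 - 234009)²/9) = 1/((⅑)*(-234253)²) = 1/((⅑)*54874468009) = 1/(54874468009/9) = 9/54874468009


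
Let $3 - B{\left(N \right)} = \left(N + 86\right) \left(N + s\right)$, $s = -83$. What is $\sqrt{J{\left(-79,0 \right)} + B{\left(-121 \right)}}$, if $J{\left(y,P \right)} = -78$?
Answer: $i \sqrt{7215} \approx 84.941 i$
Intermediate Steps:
$B{\left(N \right)} = 3 - \left(-83 + N\right) \left(86 + N\right)$ ($B{\left(N \right)} = 3 - \left(N + 86\right) \left(N - 83\right) = 3 - \left(86 + N\right) \left(-83 + N\right) = 3 - \left(-83 + N\right) \left(86 + N\right)$)
$\sqrt{J{\left(-79,0 \right)} + B{\left(-121 \right)}} = \sqrt{-78 - 7137} = \sqrt{-7215} = i \sqrt{7215}$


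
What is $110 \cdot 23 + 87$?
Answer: $2617$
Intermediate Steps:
$110 \cdot 23 + 87 = 2530 + 87 = 2617$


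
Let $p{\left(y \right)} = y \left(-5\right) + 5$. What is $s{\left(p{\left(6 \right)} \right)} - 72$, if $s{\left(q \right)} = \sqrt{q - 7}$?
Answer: $-72 + 4 i \sqrt{2} \approx -72.0 + 5.6569 i$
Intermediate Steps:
$p{\left(y \right)} = 5 - 5 y$ ($p{\left(y \right)} = - 5 y + 5 = 5 - 5 y$)
$s{\left(q \right)} = \sqrt{-7 + q}$
$s{\left(p{\left(6 \right)} \right)} - 72 = \sqrt{-7 + \left(5 - 30\right)} - 72 = \sqrt{-7 - 25} - 72 = \sqrt{-32} - 72 = 4 i \sqrt{2} - 72 = -72 + 4 i \sqrt{2}$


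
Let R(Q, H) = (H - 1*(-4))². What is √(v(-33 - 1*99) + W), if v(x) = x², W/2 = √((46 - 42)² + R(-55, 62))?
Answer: 2*√(4356 + √1093) ≈ 132.50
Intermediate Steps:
R(Q, H) = (4 + H)² (R(Q, H) = (H + 4)² = (4 + H)²)
W = 4*√1093 (W = 2*√((46 - 42)² + (4 + 62)²) = 2*√(4² + 66²) = 2*√(16 + 4356) = 2*√4372 = 2*(2*√1093) = 4*√1093 ≈ 132.24)
√(v(-33 - 1*99) + W) = √((-33 - 1*99)² + 4*√1093) = √((-33 - 99)² + 4*√1093) = √((-132)² + 4*√1093) = √(17424 + 4*√1093)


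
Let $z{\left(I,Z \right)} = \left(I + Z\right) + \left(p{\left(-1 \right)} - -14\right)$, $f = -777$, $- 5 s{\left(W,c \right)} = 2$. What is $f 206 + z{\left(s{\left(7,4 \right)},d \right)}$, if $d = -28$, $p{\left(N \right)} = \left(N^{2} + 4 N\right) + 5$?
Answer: $- \frac{800372}{5} \approx -1.6007 \cdot 10^{5}$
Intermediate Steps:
$s{\left(W,c \right)} = - \frac{2}{5}$ ($s{\left(W,c \right)} = \left(- \frac{1}{5}\right) 2 = - \frac{2}{5}$)
$p{\left(N \right)} = 5 + N^{2} + 4 N$
$z{\left(I,Z \right)} = 16 + I + Z$ ($z{\left(I,Z \right)} = \left(I + Z\right) + \left(\left(5 + \left(-1\right)^{2} + 4 \left(-1\right)\right) - -14\right) = \left(I + Z\right) + \left(\left(5 + 1 - 4\right) + 14\right) = \left(I + Z\right) + \left(2 + 14\right) = \left(I + Z\right) + 16 = 16 + I + Z$)
$f 206 + z{\left(s{\left(7,4 \right)},d \right)} = \left(-777\right) 206 - \frac{62}{5} = -160062 - \frac{62}{5} = - \frac{800372}{5}$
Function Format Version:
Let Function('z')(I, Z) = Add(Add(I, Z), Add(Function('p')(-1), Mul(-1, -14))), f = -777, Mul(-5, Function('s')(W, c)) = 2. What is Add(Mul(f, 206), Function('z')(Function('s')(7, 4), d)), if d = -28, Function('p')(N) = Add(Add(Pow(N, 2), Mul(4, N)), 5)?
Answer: Rational(-800372, 5) ≈ -1.6007e+5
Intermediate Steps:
Function('s')(W, c) = Rational(-2, 5) (Function('s')(W, c) = Mul(Rational(-1, 5), 2) = Rational(-2, 5))
Function('p')(N) = Add(5, Pow(N, 2), Mul(4, N))
Function('z')(I, Z) = Add(16, I, Z) (Function('z')(I, Z) = Add(Add(I, Z), Add(Add(5, Pow(-1, 2), Mul(4, -1)), Mul(-1, -14))) = Add(Add(I, Z), Add(Add(5, 1, -4), 14)) = Add(Add(I, Z), Add(2, 14)) = Add(Add(I, Z), 16) = Add(16, I, Z))
Add(Mul(f, 206), Function('z')(Function('s')(7, 4), d)) = Add(Mul(-777, 206), Add(16, Rational(-2, 5), -28)) = Add(-160062, Rational(-62, 5)) = Rational(-800372, 5)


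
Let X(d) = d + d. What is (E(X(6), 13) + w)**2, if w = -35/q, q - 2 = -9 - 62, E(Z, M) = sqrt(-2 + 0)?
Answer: -8297/4761 + 70*I*sqrt(2)/69 ≈ -1.7427 + 1.4347*I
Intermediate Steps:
X(d) = 2*d
E(Z, M) = I*sqrt(2) (E(Z, M) = sqrt(-2) = I*sqrt(2))
q = -69 (q = 2 + (-9 - 62) = 2 - 71 = -69)
w = 35/69 (w = -35/(-69) = -35*(-1/69) = 35/69 ≈ 0.50725)
(E(X(6), 13) + w)**2 = (I*sqrt(2) + 35/69)**2 = (35/69 + I*sqrt(2))**2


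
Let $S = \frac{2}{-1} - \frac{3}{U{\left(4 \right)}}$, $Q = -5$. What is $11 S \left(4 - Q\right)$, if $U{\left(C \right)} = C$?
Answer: $- \frac{1089}{4} \approx -272.25$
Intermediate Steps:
$S = - \frac{11}{4}$ ($S = \frac{2}{-1} - \frac{3}{4} = 2 \left(-1\right) - \frac{3}{4} = -2 - \frac{3}{4} = - \frac{11}{4} \approx -2.75$)
$11 S \left(4 - Q\right) = 11 \left(- \frac{11}{4}\right) \left(4 - -5\right) = - \frac{121 \left(4 + 5\right)}{4} = \left(- \frac{121}{4}\right) 9 = - \frac{1089}{4}$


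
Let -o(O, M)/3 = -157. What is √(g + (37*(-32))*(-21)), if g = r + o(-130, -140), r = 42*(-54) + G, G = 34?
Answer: √23101 ≈ 151.99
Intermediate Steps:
o(O, M) = 471 (o(O, M) = -3*(-157) = 471)
r = -2234 (r = 42*(-54) + 34 = -2268 + 34 = -2234)
g = -1763 (g = -2234 + 471 = -1763)
√(g + (37*(-32))*(-21)) = √(-1763 + (37*(-32))*(-21)) = √(-1763 - 1184*(-21)) = √(-1763 + 24864) = √23101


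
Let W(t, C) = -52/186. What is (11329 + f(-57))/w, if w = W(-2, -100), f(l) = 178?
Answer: -1070151/26 ≈ -41160.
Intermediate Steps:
W(t, C) = -26/93 (W(t, C) = -52*1/186 = -26/93)
w = -26/93 ≈ -0.27957
(11329 + f(-57))/w = (11329 + 178)/(-26/93) = 11507*(-93/26) = -1070151/26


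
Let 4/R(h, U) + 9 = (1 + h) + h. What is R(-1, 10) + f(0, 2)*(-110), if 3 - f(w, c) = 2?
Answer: -552/5 ≈ -110.40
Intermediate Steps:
f(w, c) = 1 (f(w, c) = 3 - 1*2 = 3 - 2 = 1)
R(h, U) = 4/(-8 + 2*h) (R(h, U) = 4/(-9 + ((1 + h) + h)) = 4/(-9 + (1 + 2*h)) = 4/(-8 + 2*h))
R(-1, 10) + f(0, 2)*(-110) = 2/(-4 - 1) + 1*(-110) = 2/(-5) - 110 = 2*(-⅕) - 110 = -⅖ - 110 = -552/5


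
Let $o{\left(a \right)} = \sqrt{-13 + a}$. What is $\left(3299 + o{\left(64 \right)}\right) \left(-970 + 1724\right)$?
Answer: $2487446 + 754 \sqrt{51} \approx 2.4928 \cdot 10^{6}$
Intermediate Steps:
$\left(3299 + o{\left(64 \right)}\right) \left(-970 + 1724\right) = \left(3299 + \sqrt{-13 + 64}\right) \left(-970 + 1724\right) = \left(3299 + \sqrt{51}\right) 754 = 2487446 + 754 \sqrt{51}$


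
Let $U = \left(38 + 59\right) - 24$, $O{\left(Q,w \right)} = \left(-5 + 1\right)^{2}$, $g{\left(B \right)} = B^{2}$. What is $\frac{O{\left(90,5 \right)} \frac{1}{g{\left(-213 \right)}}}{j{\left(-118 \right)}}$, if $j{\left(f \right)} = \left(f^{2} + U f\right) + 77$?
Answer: $\frac{16}{244402803} \approx 6.5466 \cdot 10^{-8}$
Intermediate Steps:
$O{\left(Q,w \right)} = 16$ ($O{\left(Q,w \right)} = \left(-4\right)^{2} = 16$)
$U = 73$ ($U = 97 - 24 = 73$)
$j{\left(f \right)} = 77 + f^{2} + 73 f$ ($j{\left(f \right)} = \left(f^{2} + 73 f\right) + 77 = 77 + f^{2} + 73 f$)
$\frac{O{\left(90,5 \right)} \frac{1}{g{\left(-213 \right)}}}{j{\left(-118 \right)}} = \frac{16 \frac{1}{\left(-213\right)^{2}}}{77 + \left(-118\right)^{2} + 73 \left(-118\right)} = \frac{16 \cdot \frac{1}{45369}}{77 + 13924 - 8614} = \frac{16 \cdot \frac{1}{45369}}{5387} = \frac{16}{45369} \cdot \frac{1}{5387} = \frac{16}{244402803}$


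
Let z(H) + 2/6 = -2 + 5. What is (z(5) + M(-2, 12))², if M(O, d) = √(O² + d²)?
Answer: 1396/9 + 32*√37/3 ≈ 219.99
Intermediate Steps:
z(H) = 8/3 (z(H) = -⅓ + (-2 + 5) = -⅓ + 3 = 8/3)
(z(5) + M(-2, 12))² = (8/3 + √((-2)² + 12²))² = (8/3 + √(4 + 144))² = (8/3 + √148)² = (8/3 + 2*√37)²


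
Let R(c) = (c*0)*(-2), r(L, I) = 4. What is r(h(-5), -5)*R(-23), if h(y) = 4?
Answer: 0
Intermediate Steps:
R(c) = 0 (R(c) = 0*(-2) = 0)
r(h(-5), -5)*R(-23) = 4*0 = 0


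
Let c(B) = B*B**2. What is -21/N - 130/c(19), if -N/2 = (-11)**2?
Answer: 112579/1659878 ≈ 0.067824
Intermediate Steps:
N = -242 (N = -2*(-11)**2 = -2*121 = -242)
c(B) = B**3
-21/N - 130/c(19) = -21/(-242) - 130/(19**3) = -21*(-1/242) - 130/6859 = 21/242 - 130*1/6859 = 21/242 - 130/6859 = 112579/1659878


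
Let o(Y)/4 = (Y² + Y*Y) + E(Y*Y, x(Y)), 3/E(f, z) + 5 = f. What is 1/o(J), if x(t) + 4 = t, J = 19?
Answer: 89/257035 ≈ 0.00034626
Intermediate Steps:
x(t) = -4 + t
E(f, z) = 3/(-5 + f)
o(Y) = 8*Y² + 12/(-5 + Y²) (o(Y) = 4*((Y² + Y*Y) + 3/(-5 + Y*Y)) = 4*((Y² + Y²) + 3/(-5 + Y²)) = 4*(2*Y² + 3/(-5 + Y²)) = 8*Y² + 12/(-5 + Y²))
1/o(J) = 1/(4*(3 + 2*19²*(-5 + 19²))/(-5 + 19²)) = 1/(4*(3 + 2*361*(-5 + 361))/(-5 + 361)) = 1/(4*(3 + 2*361*356)/356) = 1/(4*(1/356)*(3 + 257032)) = 1/(4*(1/356)*257035) = 1/(257035/89) = 89/257035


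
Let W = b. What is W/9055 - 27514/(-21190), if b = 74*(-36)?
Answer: 19268911/19187545 ≈ 1.0042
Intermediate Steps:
b = -2664
W = -2664
W/9055 - 27514/(-21190) = -2664/9055 - 27514/(-21190) = -2664*1/9055 - 27514*(-1/21190) = -2664/9055 + 13757/10595 = 19268911/19187545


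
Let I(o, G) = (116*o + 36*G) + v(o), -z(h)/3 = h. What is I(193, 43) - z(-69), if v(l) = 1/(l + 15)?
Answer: 4935633/208 ≈ 23729.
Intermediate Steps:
z(h) = -3*h
v(l) = 1/(15 + l)
I(o, G) = 1/(15 + o) + 36*G + 116*o (I(o, G) = (116*o + 36*G) + 1/(15 + o) = (36*G + 116*o) + 1/(15 + o) = 1/(15 + o) + 36*G + 116*o)
I(193, 43) - z(-69) = (1 + 4*(15 + 193)*(9*43 + 29*193))/(15 + 193) - (-3)*(-69) = (1 + 4*208*(387 + 5597))/208 - 1*207 = (1 + 4*208*5984)/208 - 207 = (1 + 4978688)/208 - 207 = (1/208)*4978689 - 207 = 4978689/208 - 207 = 4935633/208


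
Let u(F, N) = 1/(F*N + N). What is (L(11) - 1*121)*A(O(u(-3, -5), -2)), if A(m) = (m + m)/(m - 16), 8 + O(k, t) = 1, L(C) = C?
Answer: -1540/23 ≈ -66.957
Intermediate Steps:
u(F, N) = 1/(N + F*N)
O(k, t) = -7 (O(k, t) = -8 + 1 = -7)
A(m) = 2*m/(-16 + m) (A(m) = (2*m)/(-16 + m) = 2*m/(-16 + m))
(L(11) - 1*121)*A(O(u(-3, -5), -2)) = (11 - 1*121)*(2*(-7)/(-16 - 7)) = (11 - 121)*(2*(-7)/(-23)) = -220*(-7)*(-1)/23 = -110*14/23 = -1540/23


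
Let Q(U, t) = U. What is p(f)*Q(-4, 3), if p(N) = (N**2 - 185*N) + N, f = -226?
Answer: -370640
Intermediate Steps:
p(N) = N**2 - 184*N
p(f)*Q(-4, 3) = -226*(-184 - 226)*(-4) = -226*(-410)*(-4) = 92660*(-4) = -370640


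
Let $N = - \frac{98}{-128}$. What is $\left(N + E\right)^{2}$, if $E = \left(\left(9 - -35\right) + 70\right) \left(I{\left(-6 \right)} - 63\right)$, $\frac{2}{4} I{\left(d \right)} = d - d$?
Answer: $\frac{211231240801}{4096} \approx 5.157 \cdot 10^{7}$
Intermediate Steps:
$I{\left(d \right)} = 0$ ($I{\left(d \right)} = 2 \left(d - d\right) = 2 \cdot 0 = 0$)
$E = -7182$ ($E = \left(\left(9 - -35\right) + 70\right) \left(0 - 63\right) = \left(\left(9 + 35\right) + 70\right) \left(-63\right) = \left(44 + 70\right) \left(-63\right) = 114 \left(-63\right) = -7182$)
$N = \frac{49}{64}$ ($N = \left(-98\right) \left(- \frac{1}{128}\right) = \frac{49}{64} \approx 0.76563$)
$\left(N + E\right)^{2} = \left(\frac{49}{64} - 7182\right)^{2} = \left(- \frac{459599}{64}\right)^{2} = \frac{211231240801}{4096}$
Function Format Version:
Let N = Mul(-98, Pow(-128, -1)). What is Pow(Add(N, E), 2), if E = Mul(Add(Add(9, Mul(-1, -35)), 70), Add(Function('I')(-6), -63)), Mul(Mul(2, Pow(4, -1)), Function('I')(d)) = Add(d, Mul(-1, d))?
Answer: Rational(211231240801, 4096) ≈ 5.1570e+7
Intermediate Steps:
Function('I')(d) = 0 (Function('I')(d) = Mul(2, Add(d, Mul(-1, d))) = Mul(2, 0) = 0)
E = -7182 (E = Mul(Add(Add(9, Mul(-1, -35)), 70), Add(0, -63)) = Mul(Add(Add(9, 35), 70), -63) = Mul(Add(44, 70), -63) = Mul(114, -63) = -7182)
N = Rational(49, 64) (N = Mul(-98, Rational(-1, 128)) = Rational(49, 64) ≈ 0.76563)
Pow(Add(N, E), 2) = Pow(Add(Rational(49, 64), -7182), 2) = Pow(Rational(-459599, 64), 2) = Rational(211231240801, 4096)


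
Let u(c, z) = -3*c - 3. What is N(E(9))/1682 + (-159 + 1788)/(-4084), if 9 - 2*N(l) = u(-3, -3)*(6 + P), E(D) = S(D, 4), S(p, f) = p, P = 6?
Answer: -358578/858661 ≈ -0.41760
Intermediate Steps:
u(c, z) = -3 - 3*c
E(D) = D
N(l) = -63/2 (N(l) = 9/2 - (-3 - 3*(-3))*(6 + 6)/2 = 9/2 - (-3 + 9)*12/2 = 9/2 - 3*12 = 9/2 - ½*72 = 9/2 - 36 = -63/2)
N(E(9))/1682 + (-159 + 1788)/(-4084) = -63/2/1682 + (-159 + 1788)/(-4084) = -63/2*1/1682 + 1629*(-1/4084) = -63/3364 - 1629/4084 = -358578/858661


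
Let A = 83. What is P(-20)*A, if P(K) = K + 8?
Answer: -996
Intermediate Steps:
P(K) = 8 + K
P(-20)*A = (8 - 20)*83 = -12*83 = -996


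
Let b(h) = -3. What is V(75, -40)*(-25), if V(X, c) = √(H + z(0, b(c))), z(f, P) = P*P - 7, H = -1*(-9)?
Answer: -25*√11 ≈ -82.916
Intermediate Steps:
H = 9
z(f, P) = -7 + P² (z(f, P) = P² - 7 = -7 + P²)
V(X, c) = √11 (V(X, c) = √(9 + (-7 + (-3)²)) = √(9 + (-7 + 9)) = √(9 + 2) = √11)
V(75, -40)*(-25) = √11*(-25) = -25*√11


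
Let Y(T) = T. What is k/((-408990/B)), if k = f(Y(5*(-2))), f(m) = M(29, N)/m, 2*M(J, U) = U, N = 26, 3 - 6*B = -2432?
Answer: 6331/4907880 ≈ 0.0012900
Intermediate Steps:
B = 2435/6 (B = ½ - ⅙*(-2432) = ½ + 1216/3 = 2435/6 ≈ 405.83)
M(J, U) = U/2
f(m) = 13/m (f(m) = ((½)*26)/m = 13/m)
k = -13/10 (k = 13/((5*(-2))) = 13/(-10) = 13*(-⅒) = -13/10 ≈ -1.3000)
k/((-408990/B)) = -13/(10*((-408990/2435/6))) = -13/(10*((-408990*6/2435))) = -13/(10*(-490788/487)) = -13/10*(-487/490788) = 6331/4907880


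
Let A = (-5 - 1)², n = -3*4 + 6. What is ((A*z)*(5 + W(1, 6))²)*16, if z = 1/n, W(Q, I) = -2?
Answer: -864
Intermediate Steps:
n = -6 (n = -12 + 6 = -6)
A = 36 (A = (-6)² = 36)
z = -⅙ (z = 1/(-6) = -⅙ ≈ -0.16667)
((A*z)*(5 + W(1, 6))²)*16 = ((36*(-⅙))*(5 - 2)²)*16 = -6*3²*16 = -6*9*16 = -54*16 = -864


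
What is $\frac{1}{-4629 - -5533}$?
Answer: $\frac{1}{904} \approx 0.0011062$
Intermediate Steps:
$\frac{1}{-4629 - -5533} = \frac{1}{-4629 + 5533} = \frac{1}{904}$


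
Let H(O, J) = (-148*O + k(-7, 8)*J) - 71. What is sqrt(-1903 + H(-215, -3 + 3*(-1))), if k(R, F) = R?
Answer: 8*sqrt(467) ≈ 172.88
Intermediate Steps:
H(O, J) = -71 - 148*O - 7*J (H(O, J) = (-148*O - 7*J) - 71 = -71 - 148*O - 7*J)
sqrt(-1903 + H(-215, -3 + 3*(-1))) = sqrt(-1903 + (-71 - 148*(-215) - 7*(-3 + 3*(-1)))) = sqrt(-1903 + (-71 + 31820 - 7*(-3 - 3))) = sqrt(-1903 + (-71 + 31820 - 7*(-6))) = sqrt(-1903 + (-71 + 31820 + 42)) = sqrt(-1903 + 31791) = sqrt(29888) = 8*sqrt(467)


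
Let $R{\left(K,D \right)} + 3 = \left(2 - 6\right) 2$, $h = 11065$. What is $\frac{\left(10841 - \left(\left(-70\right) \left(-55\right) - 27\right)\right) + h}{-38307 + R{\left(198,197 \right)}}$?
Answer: $- \frac{18083}{38318} \approx -0.47192$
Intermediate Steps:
$R{\left(K,D \right)} = -11$ ($R{\left(K,D \right)} = -3 + \left(2 - 6\right) 2 = -3 - 8 = -11$)
$\frac{\left(10841 - \left(\left(-70\right) \left(-55\right) - 27\right)\right) + h}{-38307 + R{\left(198,197 \right)}} = \frac{\left(10841 - \left(\left(-70\right) \left(-55\right) - 27\right)\right) + 11065}{-38307 - 11} = \frac{\left(10841 - \left(3850 - 27\right)\right) + 11065}{-38318} = \left(\left(10841 - 3823\right) + 11065\right) \left(- \frac{1}{38318}\right) = \left(7018 + 11065\right) \left(- \frac{1}{38318}\right) = 18083 \left(- \frac{1}{38318}\right) = - \frac{18083}{38318}$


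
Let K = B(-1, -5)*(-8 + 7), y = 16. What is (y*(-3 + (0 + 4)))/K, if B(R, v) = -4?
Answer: 4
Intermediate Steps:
K = 4 (K = -4*(-8 + 7) = -4*(-1) = 4)
(y*(-3 + (0 + 4)))/K = (16*(-3 + (0 + 4)))/4 = (16*(-3 + 4))*(¼) = (16*1)*(¼) = 16*(¼) = 4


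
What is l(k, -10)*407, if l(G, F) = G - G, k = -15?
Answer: 0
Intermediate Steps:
l(G, F) = 0
l(k, -10)*407 = 0*407 = 0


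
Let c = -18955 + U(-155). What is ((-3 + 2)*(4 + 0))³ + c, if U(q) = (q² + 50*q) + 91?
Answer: -2653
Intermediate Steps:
U(q) = 91 + q² + 50*q
c = -2589 (c = -18955 + (91 + (-155)² + 50*(-155)) = -18955 + (91 + 24025 - 7750) = -18955 + 16366 = -2589)
((-3 + 2)*(4 + 0))³ + c = ((-3 + 2)*(4 + 0))³ - 2589 = (-1*4)³ - 2589 = (-4)³ - 2589 = -64 - 2589 = -2653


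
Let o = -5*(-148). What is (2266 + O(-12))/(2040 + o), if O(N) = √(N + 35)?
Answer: 1133/1390 + √23/2780 ≈ 0.81683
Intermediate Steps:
O(N) = √(35 + N)
o = 740
(2266 + O(-12))/(2040 + o) = (2266 + √(35 - 12))/(2040 + 740) = (2266 + √23)/2780 = (2266 + √23)*(1/2780) = 1133/1390 + √23/2780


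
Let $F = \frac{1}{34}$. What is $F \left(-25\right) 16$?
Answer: $- \frac{200}{17} \approx -11.765$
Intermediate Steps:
$F = \frac{1}{34} \approx 0.029412$
$F \left(-25\right) 16 = \frac{1}{34} \left(-25\right) 16 = \left(- \frac{25}{34}\right) 16 = - \frac{200}{17}$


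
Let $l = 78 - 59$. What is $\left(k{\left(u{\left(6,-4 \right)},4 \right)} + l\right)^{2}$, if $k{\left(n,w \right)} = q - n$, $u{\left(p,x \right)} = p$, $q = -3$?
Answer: $100$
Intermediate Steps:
$l = 19$
$k{\left(n,w \right)} = -3 - n$
$\left(k{\left(u{\left(6,-4 \right)},4 \right)} + l\right)^{2} = \left(\left(-3 - 6\right) + 19\right)^{2} = \left(-9 + 19\right)^{2} = 10^{2} = 100$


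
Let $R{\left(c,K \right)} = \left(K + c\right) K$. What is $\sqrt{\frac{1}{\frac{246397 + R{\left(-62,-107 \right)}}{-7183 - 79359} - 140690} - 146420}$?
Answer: $\frac{i \sqrt{5426747228018721274129330}}{6087929230} \approx 382.65 i$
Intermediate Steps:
$R{\left(c,K \right)} = K \left(K + c\right)$
$\sqrt{\frac{1}{\frac{246397 + R{\left(-62,-107 \right)}}{-7183 - 79359} - 140690} - 146420} = \sqrt{\frac{1}{\frac{246397 - 107 \left(-107 - 62\right)}{-7183 - 79359} - 140690} - 146420} = \sqrt{\frac{1}{\frac{246397 - -18083}{-86542} - 140690} - 146420} = \sqrt{\frac{1}{\left(246397 + 18083\right) \left(- \frac{1}{86542}\right) - 140690} - 146420} = \sqrt{\frac{1}{264480 \left(- \frac{1}{86542}\right) - 140690} - 146420} = \sqrt{\frac{1}{- \frac{132240}{43271} - 140690} - 146420} = \sqrt{\frac{1}{- \frac{6087929230}{43271}} - 146420} = \sqrt{- \frac{43271}{6087929230} - 146420} = \sqrt{- \frac{891394597899871}{6087929230}} = \frac{i \sqrt{5426747228018721274129330}}{6087929230}$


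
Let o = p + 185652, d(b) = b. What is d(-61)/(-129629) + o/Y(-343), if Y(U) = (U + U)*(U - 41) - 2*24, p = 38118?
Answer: 4837191211/5690194584 ≈ 0.85009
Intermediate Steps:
o = 223770 (o = 38118 + 185652 = 223770)
Y(U) = -48 + 2*U*(-41 + U) (Y(U) = (2*U)*(-41 + U) - 1*48 = 2*U*(-41 + U) - 48 = -48 + 2*U*(-41 + U))
d(-61)/(-129629) + o/Y(-343) = -61/(-129629) + 223770/(-48 - 82*(-343) + 2*(-343)²) = -61*(-1/129629) + 223770/(-48 + 28126 + 2*117649) = 61/129629 + 223770/(-48 + 28126 + 235298) = 61/129629 + 223770/263376 = 61/129629 + 223770*(1/263376) = 61/129629 + 37295/43896 = 4837191211/5690194584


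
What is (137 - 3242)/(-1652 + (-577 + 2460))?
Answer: -1035/77 ≈ -13.442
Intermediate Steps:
(137 - 3242)/(-1652 + (-577 + 2460)) = -3105/(-1652 + 1883) = -3105/231 = -3105*1/231 = -1035/77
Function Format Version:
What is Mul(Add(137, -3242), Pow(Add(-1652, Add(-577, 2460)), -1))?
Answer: Rational(-1035, 77) ≈ -13.442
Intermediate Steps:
Mul(Add(137, -3242), Pow(Add(-1652, Add(-577, 2460)), -1)) = Mul(-3105, Pow(Add(-1652, 1883), -1)) = Mul(-3105, Pow(231, -1)) = Mul(-3105, Rational(1, 231)) = Rational(-1035, 77)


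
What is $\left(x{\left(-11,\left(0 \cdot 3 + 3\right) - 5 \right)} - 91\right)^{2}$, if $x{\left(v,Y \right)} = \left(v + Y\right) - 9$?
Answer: $12769$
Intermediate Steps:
$x{\left(v,Y \right)} = -9 + Y + v$ ($x{\left(v,Y \right)} = \left(Y + v\right) - 9 = -9 + Y + v$)
$\left(x{\left(-11,\left(0 \cdot 3 + 3\right) - 5 \right)} - 91\right)^{2} = \left(\left(-9 + \left(\left(0 \cdot 3 + 3\right) - 5\right) - 11\right) - 91\right)^{2} = \left(\left(-9 + \left(\left(0 + 3\right) - 5\right) - 11\right) - 91\right)^{2} = \left(\left(-9 + \left(3 - 5\right) - 11\right) - 91\right)^{2} = \left(\left(-9 - 2 - 11\right) - 91\right)^{2} = \left(-22 - 91\right)^{2} = \left(-113\right)^{2} = 12769$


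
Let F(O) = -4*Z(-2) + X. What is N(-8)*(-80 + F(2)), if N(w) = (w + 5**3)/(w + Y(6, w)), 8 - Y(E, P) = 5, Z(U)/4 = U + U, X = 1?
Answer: 351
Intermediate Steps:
Z(U) = 8*U (Z(U) = 4*(U + U) = 4*(2*U) = 8*U)
Y(E, P) = 3 (Y(E, P) = 8 - 1*5 = 8 - 5 = 3)
N(w) = (125 + w)/(3 + w) (N(w) = (w + 5**3)/(w + 3) = (w + 125)/(3 + w) = (125 + w)/(3 + w))
F(O) = 65 (F(O) = -32*(-2) + 1 = -4*(-16) + 1 = 64 + 1 = 65)
N(-8)*(-80 + F(2)) = ((125 - 8)/(3 - 8))*(-80 + 65) = (117/(-5))*(-15) = -1/5*117*(-15) = -117/5*(-15) = 351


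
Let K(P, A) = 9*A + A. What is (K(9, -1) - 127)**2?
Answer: 18769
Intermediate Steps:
K(P, A) = 10*A
(K(9, -1) - 127)**2 = (10*(-1) - 127)**2 = (-10 - 127)**2 = (-137)**2 = 18769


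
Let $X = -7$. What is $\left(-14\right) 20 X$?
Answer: $1960$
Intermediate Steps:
$\left(-14\right) 20 X = \left(-14\right) 20 \left(-7\right) = \left(-280\right) \left(-7\right) = 1960$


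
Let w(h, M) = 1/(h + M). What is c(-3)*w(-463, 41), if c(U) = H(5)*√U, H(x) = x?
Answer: -5*I*√3/422 ≈ -0.020522*I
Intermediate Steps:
w(h, M) = 1/(M + h)
c(U) = 5*√U
c(-3)*w(-463, 41) = (5*√(-3))/(41 - 463) = (5*(I*√3))/(-422) = (5*I*√3)*(-1/422) = -5*I*√3/422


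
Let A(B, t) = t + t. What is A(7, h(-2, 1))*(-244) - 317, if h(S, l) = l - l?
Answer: -317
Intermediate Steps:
h(S, l) = 0
A(B, t) = 2*t
A(7, h(-2, 1))*(-244) - 317 = (2*0)*(-244) - 317 = 0*(-244) - 317 = 0 - 317 = -317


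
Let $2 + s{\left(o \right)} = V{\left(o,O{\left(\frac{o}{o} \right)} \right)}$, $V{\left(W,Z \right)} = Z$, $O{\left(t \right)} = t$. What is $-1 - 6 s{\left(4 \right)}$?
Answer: $5$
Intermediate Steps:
$s{\left(o \right)} = -1$ ($s{\left(o \right)} = -2 + \frac{o}{o} = -2 + 1 = -1$)
$-1 - 6 s{\left(4 \right)} = -1 - -6 = -1 + 6 = 5$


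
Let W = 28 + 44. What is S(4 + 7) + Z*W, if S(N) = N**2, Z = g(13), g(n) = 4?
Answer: 409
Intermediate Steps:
W = 72
Z = 4
S(4 + 7) + Z*W = (4 + 7)**2 + 4*72 = 11**2 + 288 = 121 + 288 = 409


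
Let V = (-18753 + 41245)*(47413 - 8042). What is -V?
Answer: -885532532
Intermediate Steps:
V = 885532532 (V = 22492*39371 = 885532532)
-V = -1*885532532 = -885532532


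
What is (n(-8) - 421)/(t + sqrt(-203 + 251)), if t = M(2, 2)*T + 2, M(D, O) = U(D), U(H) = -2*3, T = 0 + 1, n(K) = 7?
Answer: -207/4 - 207*sqrt(3)/4 ≈ -141.38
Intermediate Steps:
T = 1
U(H) = -6
M(D, O) = -6
t = -4 (t = -6*1 + 2 = -6 + 2 = -4)
(n(-8) - 421)/(t + sqrt(-203 + 251)) = (7 - 421)/(-4 + sqrt(-203 + 251)) = -414/(-4 + sqrt(48)) = -414/(-4 + 4*sqrt(3))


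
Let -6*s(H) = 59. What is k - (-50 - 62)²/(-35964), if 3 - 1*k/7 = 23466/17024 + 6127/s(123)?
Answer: 2820994085495/645050304 ≈ 4373.3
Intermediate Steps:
s(H) = -59/6 (s(H) = -⅙*59 = -59/6)
k = 313732521/71744 (k = 21 - 7*(23466/17024 + 6127/(-59/6)) = 21 - 7*(23466*(1/17024) + 6127*(-6/59)) = 21 - 7*(11733/8512 - 36762/59) = 21 - 7*(-312225897/502208) = 21 + 312225897/71744 = 313732521/71744 ≈ 4372.9)
k - (-50 - 62)²/(-35964) = 313732521/71744 - (-50 - 62)²/(-35964) = 313732521/71744 - (-112)²*(-1)/35964 = 313732521/71744 - 12544*(-1)/35964 = 313732521/71744 - 1*(-3136/8991) = 313732521/71744 + 3136/8991 = 2820994085495/645050304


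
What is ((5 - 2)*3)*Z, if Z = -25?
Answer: -225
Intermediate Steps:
((5 - 2)*3)*Z = ((5 - 2)*3)*(-25) = (3*3)*(-25) = 9*(-25) = -225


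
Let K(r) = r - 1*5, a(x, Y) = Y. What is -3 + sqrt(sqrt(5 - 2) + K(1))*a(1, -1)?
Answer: -3 - I*sqrt(4 - sqrt(3)) ≈ -3.0 - 1.506*I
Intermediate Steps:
K(r) = -5 + r (K(r) = r - 5 = -5 + r)
-3 + sqrt(sqrt(5 - 2) + K(1))*a(1, -1) = -3 + sqrt(sqrt(5 - 2) + (-5 + 1))*(-1) = -3 + sqrt(sqrt(3) - 4)*(-1) = -3 + sqrt(-4 + sqrt(3))*(-1) = -3 - sqrt(-4 + sqrt(3))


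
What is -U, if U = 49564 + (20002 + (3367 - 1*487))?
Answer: -72446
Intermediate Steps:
U = 72446 (U = 49564 + (20002 + (3367 - 487)) = 49564 + (20002 + 2880) = 49564 + 22882 = 72446)
-U = -1*72446 = -72446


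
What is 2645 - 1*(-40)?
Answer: 2685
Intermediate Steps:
2645 - 1*(-40) = 2645 + 40 = 2685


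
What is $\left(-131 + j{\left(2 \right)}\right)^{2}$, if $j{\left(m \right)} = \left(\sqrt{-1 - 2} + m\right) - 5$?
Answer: $\left(134 - i \sqrt{3}\right)^{2} \approx 17953.0 - 464.2 i$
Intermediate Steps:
$j{\left(m \right)} = -5 + m + i \sqrt{3}$ ($j{\left(m \right)} = \left(\sqrt{-3} + m\right) - 5 = \left(i \sqrt{3} + m\right) - 5 = \left(m + i \sqrt{3}\right) - 5 = -5 + m + i \sqrt{3}$)
$\left(-131 + j{\left(2 \right)}\right)^{2} = \left(-131 + \left(-5 + 2 + i \sqrt{3}\right)\right)^{2} = \left(-131 - \left(3 - i \sqrt{3}\right)\right)^{2} = \left(-134 + i \sqrt{3}\right)^{2}$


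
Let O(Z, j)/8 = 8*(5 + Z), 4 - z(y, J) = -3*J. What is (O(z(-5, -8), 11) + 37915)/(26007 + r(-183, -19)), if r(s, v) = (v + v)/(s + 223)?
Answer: 739100/520121 ≈ 1.4210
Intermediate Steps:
z(y, J) = 4 + 3*J (z(y, J) = 4 - (-3)*J = 4 + 3*J)
O(Z, j) = 320 + 64*Z (O(Z, j) = 8*(8*(5 + Z)) = 8*(40 + 8*Z) = 320 + 64*Z)
r(s, v) = 2*v/(223 + s) (r(s, v) = (2*v)/(223 + s) = 2*v/(223 + s))
(O(z(-5, -8), 11) + 37915)/(26007 + r(-183, -19)) = ((320 + 64*(4 + 3*(-8))) + 37915)/(26007 + 2*(-19)/(223 - 183)) = ((320 + 64*(4 - 24)) + 37915)/(26007 + 2*(-19)/40) = ((320 + 64*(-20)) + 37915)/(26007 + 2*(-19)*(1/40)) = ((320 - 1280) + 37915)/(26007 - 19/20) = (-960 + 37915)/(520121/20) = 36955*(20/520121) = 739100/520121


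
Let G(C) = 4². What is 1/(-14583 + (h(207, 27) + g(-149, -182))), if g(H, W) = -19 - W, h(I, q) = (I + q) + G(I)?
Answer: -1/14170 ≈ -7.0572e-5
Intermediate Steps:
G(C) = 16
h(I, q) = 16 + I + q (h(I, q) = (I + q) + 16 = 16 + I + q)
1/(-14583 + (h(207, 27) + g(-149, -182))) = 1/(-14583 + ((16 + 207 + 27) + (-19 - 1*(-182)))) = 1/(-14583 + (250 + (-19 + 182))) = 1/(-14583 + (250 + 163)) = 1/(-14583 + 413) = 1/(-14170) = -1/14170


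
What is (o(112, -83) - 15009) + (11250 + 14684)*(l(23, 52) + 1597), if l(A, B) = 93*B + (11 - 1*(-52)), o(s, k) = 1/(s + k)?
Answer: 4885115396/29 ≈ 1.6845e+8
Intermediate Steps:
o(s, k) = 1/(k + s)
l(A, B) = 63 + 93*B (l(A, B) = 93*B + (11 + 52) = 93*B + 63 = 63 + 93*B)
(o(112, -83) - 15009) + (11250 + 14684)*(l(23, 52) + 1597) = (1/(-83 + 112) - 15009) + (11250 + 14684)*((63 + 93*52) + 1597) = (1/29 - 15009) + 25934*((63 + 4836) + 1597) = (1/29 - 15009) + 25934*(4899 + 1597) = -435260/29 + 25934*6496 = -435260/29 + 168467264 = 4885115396/29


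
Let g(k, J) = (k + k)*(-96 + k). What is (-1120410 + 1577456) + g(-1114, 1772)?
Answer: 3152926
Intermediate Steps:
g(k, J) = 2*k*(-96 + k) (g(k, J) = (2*k)*(-96 + k) = 2*k*(-96 + k))
(-1120410 + 1577456) + g(-1114, 1772) = (-1120410 + 1577456) + 2*(-1114)*(-96 - 1114) = 457046 + 2*(-1114)*(-1210) = 457046 + 2695880 = 3152926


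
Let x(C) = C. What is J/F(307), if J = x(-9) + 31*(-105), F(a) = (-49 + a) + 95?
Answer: -3264/353 ≈ -9.2465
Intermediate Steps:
F(a) = 46 + a
J = -3264 (J = -9 + 31*(-105) = -9 - 3255 = -3264)
J/F(307) = -3264/(46 + 307) = -3264/353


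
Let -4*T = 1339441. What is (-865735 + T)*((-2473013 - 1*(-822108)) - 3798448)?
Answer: 26169869309493/4 ≈ 6.5425e+12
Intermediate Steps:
T = -1339441/4 (T = -1/4*1339441 = -1339441/4 ≈ -3.3486e+5)
(-865735 + T)*((-2473013 - 1*(-822108)) - 3798448) = (-865735 - 1339441/4)*((-2473013 - 1*(-822108)) - 3798448) = -4802381*((-2473013 + 822108) - 3798448)/4 = -4802381*(-1650905 - 3798448)/4 = -4802381/4*(-5449353) = 26169869309493/4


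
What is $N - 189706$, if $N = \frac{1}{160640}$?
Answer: $- \frac{30474371839}{160640} \approx -1.8971 \cdot 10^{5}$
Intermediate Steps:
$N = \frac{1}{160640} \approx 6.2251 \cdot 10^{-6}$
$N - 189706 = \frac{1}{160640} - 189706 = - \frac{30474371839}{160640}$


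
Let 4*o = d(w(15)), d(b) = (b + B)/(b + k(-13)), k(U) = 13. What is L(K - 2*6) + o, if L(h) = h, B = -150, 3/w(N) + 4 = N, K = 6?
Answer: -5151/584 ≈ -8.8202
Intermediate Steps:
w(N) = 3/(-4 + N)
d(b) = (-150 + b)/(13 + b) (d(b) = (b - 150)/(b + 13) = (-150 + b)/(13 + b))
o = -1647/584 (o = ((-150 + 3/(-4 + 15))/(13 + 3/(-4 + 15)))/4 = ((-150 + 3/11)/(13 + 3/11))/4 = (-1647/11/(146/11))/4 = ((11/146)*(-1647/11))/4 = (¼)*(-1647/146) = -1647/584 ≈ -2.8202)
L(K - 2*6) + o = (6 - 2*6) - 1647/584 = (6 - 12) - 1647/584 = -6 - 1647/584 = -5151/584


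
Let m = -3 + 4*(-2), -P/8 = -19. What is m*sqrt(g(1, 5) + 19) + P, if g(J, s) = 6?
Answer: 97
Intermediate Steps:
P = 152 (P = -8*(-19) = 152)
m = -11 (m = -3 - 8 = -11)
m*sqrt(g(1, 5) + 19) + P = -11*sqrt(6 + 19) + 152 = -11*sqrt(25) + 152 = -11*5 + 152 = -55 + 152 = 97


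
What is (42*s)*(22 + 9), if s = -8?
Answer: -10416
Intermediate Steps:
(42*s)*(22 + 9) = (42*(-8))*(22 + 9) = -336*31 = -10416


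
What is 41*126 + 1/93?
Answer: 480439/93 ≈ 5166.0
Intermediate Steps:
41*126 + 1/93 = 5166 + 1/93 = 480439/93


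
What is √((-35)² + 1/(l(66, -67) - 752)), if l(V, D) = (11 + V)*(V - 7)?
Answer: 2*√4401328254/3791 ≈ 35.000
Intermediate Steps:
l(V, D) = (-7 + V)*(11 + V) (l(V, D) = (11 + V)*(-7 + V) = (-7 + V)*(11 + V))
√((-35)² + 1/(l(66, -67) - 752)) = √((-35)² + 1/((-77 + 66² + 4*66) - 752)) = √(1225 + 1/((-77 + 4356 + 264) - 752)) = √(1225 + 1/(4543 - 752)) = √(1225 + 1/3791) = √(4643976/3791) = 2*√4401328254/3791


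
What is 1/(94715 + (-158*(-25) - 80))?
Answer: 1/98585 ≈ 1.0144e-5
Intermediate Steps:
1/(94715 + (-158*(-25) - 80)) = 1/(94715 + (3950 - 80)) = 1/(94715 + 3870) = 1/98585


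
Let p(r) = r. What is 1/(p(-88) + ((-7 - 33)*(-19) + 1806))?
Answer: 1/2478 ≈ 0.00040355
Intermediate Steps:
1/(p(-88) + ((-7 - 33)*(-19) + 1806)) = 1/(-88 + ((-7 - 33)*(-19) + 1806)) = 1/(-88 + (-40*(-19) + 1806)) = 1/(-88 + (760 + 1806)) = 1/(-88 + 2566) = 1/2478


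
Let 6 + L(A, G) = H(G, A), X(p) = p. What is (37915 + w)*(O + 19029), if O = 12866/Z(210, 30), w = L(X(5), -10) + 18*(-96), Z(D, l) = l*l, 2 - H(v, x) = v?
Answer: 310155298219/450 ≈ 6.8923e+8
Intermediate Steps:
H(v, x) = 2 - v
L(A, G) = -4 - G (L(A, G) = -6 + (2 - G) = -4 - G)
Z(D, l) = l²
w = -1722 (w = (-4 - 1*(-10)) + 18*(-96) = (-4 + 10) - 1728 = 6 - 1728 = -1722)
O = 6433/450 (O = 12866/(30²) = 12866/900 = 12866*(1/900) = 6433/450 ≈ 14.296)
(37915 + w)*(O + 19029) = (37915 - 1722)*(6433/450 + 19029) = 36193*(8569483/450) = 310155298219/450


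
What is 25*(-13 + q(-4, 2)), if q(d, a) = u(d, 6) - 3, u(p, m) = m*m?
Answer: 500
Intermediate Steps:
u(p, m) = m²
q(d, a) = 33 (q(d, a) = 6² - 3 = 36 - 3 = 33)
25*(-13 + q(-4, 2)) = 25*(-13 + 33) = 25*20 = 500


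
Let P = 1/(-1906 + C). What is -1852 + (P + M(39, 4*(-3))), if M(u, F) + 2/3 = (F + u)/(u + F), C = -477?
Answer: -13237568/7149 ≈ -1851.7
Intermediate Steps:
P = -1/2383 (P = 1/(-1906 - 477) = 1/(-2383) = -1/2383 ≈ -0.00041964)
M(u, F) = ⅓ (M(u, F) = -⅔ + (F + u)/(u + F) = -⅔ + (F + u)/(F + u) = -⅔ + 1 = ⅓)
-1852 + (P + M(39, 4*(-3))) = -1852 + (-1/2383 + ⅓) = -1852 + 2380/7149 = -13237568/7149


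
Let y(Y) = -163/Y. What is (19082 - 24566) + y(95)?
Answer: -521143/95 ≈ -5485.7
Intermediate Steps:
(19082 - 24566) + y(95) = (19082 - 24566) - 163/95 = -5484 - 163*1/95 = -5484 - 163/95 = -521143/95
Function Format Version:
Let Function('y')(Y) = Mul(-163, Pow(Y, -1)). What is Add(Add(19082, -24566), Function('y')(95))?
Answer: Rational(-521143, 95) ≈ -5485.7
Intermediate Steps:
Add(Add(19082, -24566), Function('y')(95)) = Add(Add(19082, -24566), Mul(-163, Pow(95, -1))) = Add(-5484, Mul(-163, Rational(1, 95))) = Add(-5484, Rational(-163, 95)) = Rational(-521143, 95)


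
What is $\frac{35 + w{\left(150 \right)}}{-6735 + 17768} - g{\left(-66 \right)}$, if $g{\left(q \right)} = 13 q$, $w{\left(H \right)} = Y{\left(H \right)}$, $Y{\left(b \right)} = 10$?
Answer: $\frac{9466359}{11033} \approx 858.0$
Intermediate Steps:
$w{\left(H \right)} = 10$
$\frac{35 + w{\left(150 \right)}}{-6735 + 17768} - g{\left(-66 \right)} = \frac{35 + 10}{-6735 + 17768} - 13 \left(-66\right) = \frac{45}{11033} - -858 = 45 \cdot \frac{1}{11033} + 858 = \frac{45}{11033} + 858 = \frac{9466359}{11033}$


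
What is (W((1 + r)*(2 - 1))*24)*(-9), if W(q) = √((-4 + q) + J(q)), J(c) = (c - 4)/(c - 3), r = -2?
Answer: -108*I*√15 ≈ -418.28*I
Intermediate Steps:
J(c) = (-4 + c)/(-3 + c)
W(q) = √(-4 + q + (-4 + q)/(-3 + q)) (W(q) = √((-4 + q) + (-4 + q)/(-3 + q)) = √(-4 + q + (-4 + q)/(-3 + q)))
(W((1 + r)*(2 - 1))*24)*(-9) = (√((8 + ((1 - 2)*(2 - 1))² - 6*(1 - 2)*(2 - 1))/(-3 + (1 - 2)*(2 - 1)))*24)*(-9) = (√((8 + (-1*1)² - (-6))/(-3 - 1*1))*24)*(-9) = (√((8 + (-1)² - 6*(-1))/(-3 - 1))*24)*(-9) = (√((8 + 1 + 6)/(-4))*24)*(-9) = (√(-¼*15)*24)*(-9) = (√(-15/4)*24)*(-9) = ((I*√15/2)*24)*(-9) = (12*I*√15)*(-9) = -108*I*√15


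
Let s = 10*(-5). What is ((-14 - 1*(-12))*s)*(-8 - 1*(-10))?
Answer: 200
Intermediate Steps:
s = -50
((-14 - 1*(-12))*s)*(-8 - 1*(-10)) = ((-14 - 1*(-12))*(-50))*(-8 - 1*(-10)) = ((-14 + 12)*(-50))*(-8 + 10) = -2*(-50)*2 = 100*2 = 200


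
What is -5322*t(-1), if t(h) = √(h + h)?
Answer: -5322*I*√2 ≈ -7526.4*I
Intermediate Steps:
t(h) = √2*√h (t(h) = √(2*h) = √2*√h)
-5322*t(-1) = -5322*√2*√(-1) = -5322*√2*I = -5322*I*√2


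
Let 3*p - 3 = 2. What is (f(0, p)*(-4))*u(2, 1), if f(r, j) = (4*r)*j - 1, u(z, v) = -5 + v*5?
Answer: 0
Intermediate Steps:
p = 5/3 (p = 1 + (⅓)*2 = 1 + ⅔ = 5/3 ≈ 1.6667)
u(z, v) = -5 + 5*v
f(r, j) = -1 + 4*j*r (f(r, j) = 4*j*r - 1 = -1 + 4*j*r)
(f(0, p)*(-4))*u(2, 1) = ((-1 + 4*(5/3)*0)*(-4))*(-5 + 5*1) = ((-1 + 0)*(-4))*(-5 + 5) = -1*(-4)*0 = 4*0 = 0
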